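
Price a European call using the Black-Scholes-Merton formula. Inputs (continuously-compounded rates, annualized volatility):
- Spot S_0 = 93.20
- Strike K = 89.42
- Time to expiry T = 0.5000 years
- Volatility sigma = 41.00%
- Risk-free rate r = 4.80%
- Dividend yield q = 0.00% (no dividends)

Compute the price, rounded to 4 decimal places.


Answer: Price = 13.6136

Derivation:
d1 = (ln(S/K) + (r - q + 0.5*sigma^2) * T) / (sigma * sqrt(T)) = 0.37055276
d2 = d1 - sigma * sqrt(T) = 0.08063898
exp(-rT) = 0.97628571; exp(-qT) = 1.00000000
C = S_0 * exp(-qT) * N(d1) - K * exp(-rT) * N(d2)
N(d1) = 0.64451466; N(d2) = 0.53213547
C = 93.2000 * 1.00000000 * 0.64451466 - 89.4200 * 0.97628571 * 0.53213547 = 13.6136


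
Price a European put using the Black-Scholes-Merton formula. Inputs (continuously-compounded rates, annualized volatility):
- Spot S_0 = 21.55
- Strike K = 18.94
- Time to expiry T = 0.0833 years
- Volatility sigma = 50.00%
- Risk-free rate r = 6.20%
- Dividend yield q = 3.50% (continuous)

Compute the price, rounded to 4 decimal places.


d1 = (ln(S/K) + (r - q + 0.5*sigma^2) * T) / (sigma * sqrt(T)) = 0.98234779
d2 = d1 - sigma * sqrt(T) = 0.83803909
exp(-rT) = 0.99484871; exp(-qT) = 0.99708875
P = K * exp(-rT) * N(-d2) - S_0 * exp(-qT) * N(-d1)
N(-d1) = 0.16296427; N(-d2) = 0.20100438
P = 18.9400 * 0.99484871 * 0.20100438 - 21.5500 * 0.99708875 * 0.16296427 = 0.2858

Answer: Price = 0.2858


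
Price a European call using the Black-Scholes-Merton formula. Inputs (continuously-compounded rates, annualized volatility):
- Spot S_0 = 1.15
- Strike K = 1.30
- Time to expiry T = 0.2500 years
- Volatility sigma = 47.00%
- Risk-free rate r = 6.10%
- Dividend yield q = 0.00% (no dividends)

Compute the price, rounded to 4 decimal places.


d1 = (ln(S/K) + (r - q + 0.5*sigma^2) * T) / (sigma * sqrt(T)) = -0.33931839
d2 = d1 - sigma * sqrt(T) = -0.57431839
exp(-rT) = 0.98486569; exp(-qT) = 1.00000000
C = S_0 * exp(-qT) * N(d1) - K * exp(-rT) * N(d2)
N(d1) = 0.36718494; N(d2) = 0.28287618
C = 1.1500 * 1.00000000 * 0.36718494 - 1.3000 * 0.98486569 * 0.28287618 = 0.0601

Answer: Price = 0.0601


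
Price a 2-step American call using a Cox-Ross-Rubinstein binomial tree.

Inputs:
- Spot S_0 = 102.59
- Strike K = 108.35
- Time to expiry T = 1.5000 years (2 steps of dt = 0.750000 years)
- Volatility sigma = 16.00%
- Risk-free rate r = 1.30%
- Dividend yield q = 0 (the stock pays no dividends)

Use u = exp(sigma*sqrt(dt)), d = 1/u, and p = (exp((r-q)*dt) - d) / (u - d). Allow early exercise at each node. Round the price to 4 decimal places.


dt = T/N = 0.750000
u = exp(sigma*sqrt(dt)) = 1.148623; d = 1/u = 0.870607
p = (exp((r-q)*dt) - d) / (u - d) = 0.500656
Discount per step: exp(-r*dt) = 0.990297
Stock lattice S(k, i) with i counting down-moves:
  k=0: S(0,0) = 102.5900
  k=1: S(1,0) = 117.8373; S(1,1) = 89.3156
  k=2: S(2,0) = 135.3506; S(2,1) = 102.5900; S(2,2) = 77.7588
Terminal payoffs V(N, i) = max(S_T - K, 0):
  V(2,0) = 27.000619; V(2,1) = 0.000000; V(2,2) = 0.000000
Backward induction: V(k, i) = exp(-r*dt) * [p * V(k+1, i) + (1-p) * V(k+1, i+1)]; then take max(V_cont, immediate exercise) for American.
  V(1,0) = exp(-r*dt) * [p*27.000619 + (1-p)*0.000000] = 13.386856; exercise = 9.487261; V(1,0) = max -> 13.386856
  V(1,1) = exp(-r*dt) * [p*0.000000 + (1-p)*0.000000] = 0.000000; exercise = 0.000000; V(1,1) = max -> 0.000000
  V(0,0) = exp(-r*dt) * [p*13.386856 + (1-p)*0.000000] = 6.637178; exercise = 0.000000; V(0,0) = max -> 6.637178

Answer: Price = V(0,0) = 6.6372


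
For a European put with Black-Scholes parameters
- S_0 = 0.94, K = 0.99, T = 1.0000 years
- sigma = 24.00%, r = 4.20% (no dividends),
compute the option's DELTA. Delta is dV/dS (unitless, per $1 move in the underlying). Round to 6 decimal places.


Answer: Delta = -0.468492

Derivation:
d1 = 0.0790622172; d2 = -0.1609377828
phi(d1) = 0.3976973658; exp(-qT) = 1.0000000000; exp(-rT) = 0.9588697806
N(-d1) = 0.4684915678
Delta = -exp(-qT) * N(-d1) = -1.0000000000 * 0.4684915678 = -0.468492


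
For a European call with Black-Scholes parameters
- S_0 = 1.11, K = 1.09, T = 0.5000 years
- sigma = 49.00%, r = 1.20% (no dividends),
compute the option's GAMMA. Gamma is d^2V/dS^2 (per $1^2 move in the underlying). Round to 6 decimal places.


Answer: Gamma = 1.007117

Derivation:
d1 = 0.2430349647; d2 = -0.1034473581
phi(d1) = 0.3873325974; exp(-qT) = 1.0000000000; exp(-rT) = 0.9940179641
Gamma = exp(-qT) * phi(d1) / (S * sigma * sqrt(T)) = 1.0000000000 * 0.3873325974 / (1.1100 * 0.4900 * 0.7071067812) = 1.007117


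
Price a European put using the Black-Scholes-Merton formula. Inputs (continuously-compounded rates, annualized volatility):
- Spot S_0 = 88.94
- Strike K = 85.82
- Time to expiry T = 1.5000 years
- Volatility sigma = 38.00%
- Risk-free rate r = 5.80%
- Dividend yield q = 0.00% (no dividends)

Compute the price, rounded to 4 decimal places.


Answer: Price = 10.8078

Derivation:
d1 = (ln(S/K) + (r - q + 0.5*sigma^2) * T) / (sigma * sqrt(T)) = 0.49636526
d2 = d1 - sigma * sqrt(T) = 0.03096221
exp(-rT) = 0.91667710; exp(-qT) = 1.00000000
P = K * exp(-rT) * N(-d2) - S_0 * exp(-qT) * N(-d1)
N(-d1) = 0.30981837; N(-d2) = 0.48764984
P = 85.8200 * 0.91667710 * 0.48764984 - 88.9400 * 1.00000000 * 0.30981837 = 10.8078


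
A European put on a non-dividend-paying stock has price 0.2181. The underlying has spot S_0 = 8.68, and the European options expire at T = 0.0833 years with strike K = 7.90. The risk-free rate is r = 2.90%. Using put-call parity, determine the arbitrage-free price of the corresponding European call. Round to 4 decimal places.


Put-call parity: C - P = S_0 * exp(-qT) - K * exp(-rT).
S_0 * exp(-qT) = 8.6800 * 1.00000000 = 8.68000000
K * exp(-rT) = 7.9000 * 0.99758722 = 7.88093900
C = P + S*exp(-qT) - K*exp(-rT)
C = 0.2181 + 8.68000000 - 7.88093900 = 1.0172

Answer: Call price = 1.0172


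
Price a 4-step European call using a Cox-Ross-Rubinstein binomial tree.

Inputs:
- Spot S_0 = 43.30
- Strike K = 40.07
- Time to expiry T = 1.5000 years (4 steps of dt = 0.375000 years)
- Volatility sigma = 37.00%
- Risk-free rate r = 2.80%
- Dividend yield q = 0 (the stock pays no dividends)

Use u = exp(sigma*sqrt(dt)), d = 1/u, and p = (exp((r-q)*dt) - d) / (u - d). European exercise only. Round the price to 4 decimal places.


dt = T/N = 0.375000
u = exp(sigma*sqrt(dt)) = 1.254300; d = 1/u = 0.797257
p = (exp((r-q)*dt) - d) / (u - d) = 0.466691
Discount per step: exp(-r*dt) = 0.989555
Stock lattice S(k, i) with i counting down-moves:
  k=0: S(0,0) = 43.3000
  k=1: S(1,0) = 54.3112; S(1,1) = 34.5212
  k=2: S(2,0) = 68.1225; S(2,1) = 43.3000; S(2,2) = 27.5223
  k=3: S(3,0) = 85.4461; S(3,1) = 54.3112; S(3,2) = 34.5212; S(3,3) = 21.9424
  k=4: S(4,0) = 107.1751; S(4,1) = 68.1225; S(4,2) = 43.3000; S(4,3) = 27.5223; S(4,4) = 17.4937
Terminal payoffs V(N, i) = max(S_T - K, 0):
  V(4,0) = 67.105089; V(4,1) = 28.052546; V(4,2) = 3.230000; V(4,3) = 0.000000; V(4,4) = 0.000000
Backward induction: V(k, i) = exp(-r*dt) * [p * V(k+1, i) + (1-p) * V(k+1, i+1)].
  V(3,0) = exp(-r*dt) * [p*67.105089 + (1-p)*28.052546] = 45.794657
  V(3,1) = exp(-r*dt) * [p*28.052546 + (1-p)*3.230000] = 14.659732
  V(3,2) = exp(-r*dt) * [p*3.230000 + (1-p)*0.000000] = 1.491668
  V(3,3) = exp(-r*dt) * [p*0.000000 + (1-p)*0.000000] = 0.000000
  V(2,0) = exp(-r*dt) * [p*45.794657 + (1-p)*14.659732] = 28.885243
  V(2,1) = exp(-r*dt) * [p*14.659732 + (1-p)*1.491668] = 7.557321
  V(2,2) = exp(-r*dt) * [p*1.491668 + (1-p)*0.000000] = 0.688878
  V(1,0) = exp(-r*dt) * [p*28.885243 + (1-p)*7.557321] = 17.327978
  V(1,1) = exp(-r*dt) * [p*7.557321 + (1-p)*0.688878] = 3.853645
  V(0,0) = exp(-r*dt) * [p*17.327978 + (1-p)*3.853645] = 10.036067

Answer: Price = V(0,0) = 10.0361


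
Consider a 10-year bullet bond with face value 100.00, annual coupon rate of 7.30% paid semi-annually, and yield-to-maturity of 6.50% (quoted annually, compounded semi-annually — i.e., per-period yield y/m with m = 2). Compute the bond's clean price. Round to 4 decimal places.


Answer: Price = 105.8157

Derivation:
Coupon per period c = face * coupon_rate / m = 3.650000
Periods per year m = 2; per-period yield y/m = 0.032500
Number of cashflows N = 20
Cashflows (t years, CF_t, discount factor 1/(1+y/m)^(m*t), PV):
  t = 0.5000: CF_t = 3.650000, DF = 0.968523, PV = 3.535109
  t = 1.0000: CF_t = 3.650000, DF = 0.938037, PV = 3.423834
  t = 1.5000: CF_t = 3.650000, DF = 0.908510, PV = 3.316062
  t = 2.0000: CF_t = 3.650000, DF = 0.879913, PV = 3.211683
  t = 2.5000: CF_t = 3.650000, DF = 0.852216, PV = 3.110589
  t = 3.0000: CF_t = 3.650000, DF = 0.825391, PV = 3.012677
  t = 3.5000: CF_t = 3.650000, DF = 0.799410, PV = 2.917847
  t = 4.0000: CF_t = 3.650000, DF = 0.774247, PV = 2.826001
  t = 4.5000: CF_t = 3.650000, DF = 0.749876, PV = 2.737047
  t = 5.0000: CF_t = 3.650000, DF = 0.726272, PV = 2.650893
  t = 5.5000: CF_t = 3.650000, DF = 0.703411, PV = 2.567451
  t = 6.0000: CF_t = 3.650000, DF = 0.681270, PV = 2.486636
  t = 6.5000: CF_t = 3.650000, DF = 0.659826, PV = 2.408364
  t = 7.0000: CF_t = 3.650000, DF = 0.639056, PV = 2.332556
  t = 7.5000: CF_t = 3.650000, DF = 0.618941, PV = 2.259134
  t = 8.0000: CF_t = 3.650000, DF = 0.599458, PV = 2.188023
  t = 8.5000: CF_t = 3.650000, DF = 0.580589, PV = 2.119151
  t = 9.0000: CF_t = 3.650000, DF = 0.562314, PV = 2.052446
  t = 9.5000: CF_t = 3.650000, DF = 0.544614, PV = 1.987841
  t = 10.0000: CF_t = 103.650000, DF = 0.527471, PV = 54.672395
Price P = sum_t PV_t = 105.815738


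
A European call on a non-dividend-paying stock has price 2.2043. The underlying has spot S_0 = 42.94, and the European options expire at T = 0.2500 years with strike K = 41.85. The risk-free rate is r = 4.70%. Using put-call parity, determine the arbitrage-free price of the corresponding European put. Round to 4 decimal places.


Answer: Put price = 0.6254

Derivation:
Put-call parity: C - P = S_0 * exp(-qT) - K * exp(-rT).
S_0 * exp(-qT) = 42.9400 * 1.00000000 = 42.94000000
K * exp(-rT) = 41.8500 * 0.98831876 = 41.36114018
P = C - S*exp(-qT) + K*exp(-rT)
P = 2.2043 - 42.94000000 + 41.36114018 = 0.6254


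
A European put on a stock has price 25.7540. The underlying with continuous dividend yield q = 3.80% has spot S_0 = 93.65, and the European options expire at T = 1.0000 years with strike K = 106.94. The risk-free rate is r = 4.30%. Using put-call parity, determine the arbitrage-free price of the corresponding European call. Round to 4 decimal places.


Put-call parity: C - P = S_0 * exp(-qT) - K * exp(-rT).
S_0 * exp(-qT) = 93.6500 * 0.96271294 = 90.15806691
K * exp(-rT) = 106.9400 * 0.95791139 = 102.43904405
C = P + S*exp(-qT) - K*exp(-rT)
C = 25.7540 + 90.15806691 - 102.43904405 = 13.4730

Answer: Call price = 13.4730


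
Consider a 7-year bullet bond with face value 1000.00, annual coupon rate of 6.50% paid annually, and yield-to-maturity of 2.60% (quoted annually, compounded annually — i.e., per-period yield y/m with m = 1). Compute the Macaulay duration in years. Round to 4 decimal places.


Coupon per period c = face * coupon_rate / m = 65.000000
Periods per year m = 1; per-period yield y/m = 0.026000
Number of cashflows N = 7
Cashflows (t years, CF_t, discount factor 1/(1+y/m)^(m*t), PV):
  t = 1.0000: CF_t = 65.000000, DF = 0.974659, PV = 63.352827
  t = 2.0000: CF_t = 65.000000, DF = 0.949960, PV = 61.747394
  t = 3.0000: CF_t = 65.000000, DF = 0.925887, PV = 60.182645
  t = 4.0000: CF_t = 65.000000, DF = 0.902424, PV = 58.657549
  t = 5.0000: CF_t = 65.000000, DF = 0.879555, PV = 57.171101
  t = 6.0000: CF_t = 65.000000, DF = 0.857266, PV = 55.722320
  t = 7.0000: CF_t = 1065.000000, DF = 0.835542, PV = 889.852618
Price P = sum_t PV_t = 1246.686454
Macaulay numerator sum_t t * PV_t:
  t * PV_t at t = 1.0000: 63.352827
  t * PV_t at t = 2.0000: 123.494789
  t * PV_t at t = 3.0000: 180.547936
  t * PV_t at t = 4.0000: 234.630197
  t * PV_t at t = 5.0000: 285.855503
  t * PV_t at t = 6.0000: 334.333922
  t * PV_t at t = 7.0000: 6228.968324
Macaulay duration D = (sum_t t * PV_t) / P = 7451.183496 / 1246.686454 = 5.976790

Answer: Macaulay duration = 5.9768 years


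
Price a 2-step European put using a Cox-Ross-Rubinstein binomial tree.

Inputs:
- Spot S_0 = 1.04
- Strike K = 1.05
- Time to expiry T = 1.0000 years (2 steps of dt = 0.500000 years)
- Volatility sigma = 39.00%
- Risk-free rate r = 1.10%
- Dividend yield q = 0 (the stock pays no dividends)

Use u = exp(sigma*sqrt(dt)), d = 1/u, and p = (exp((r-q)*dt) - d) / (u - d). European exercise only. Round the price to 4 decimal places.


dt = T/N = 0.500000
u = exp(sigma*sqrt(dt)) = 1.317547; d = 1/u = 0.758986
p = (exp((r-q)*dt) - d) / (u - d) = 0.441365
Discount per step: exp(-r*dt) = 0.994515
Stock lattice S(k, i) with i counting down-moves:
  k=0: S(0,0) = 1.0400
  k=1: S(1,0) = 1.3702; S(1,1) = 0.7893
  k=2: S(2,0) = 1.8054; S(2,1) = 1.0400; S(2,2) = 0.5991
Terminal payoffs V(N, i) = max(K - S_T, 0):
  V(2,0) = 0.000000; V(2,1) = 0.010000; V(2,2) = 0.450897
Backward induction: V(k, i) = exp(-r*dt) * [p * V(k+1, i) + (1-p) * V(k+1, i+1)].
  V(1,0) = exp(-r*dt) * [p*0.000000 + (1-p)*0.010000] = 0.005556
  V(1,1) = exp(-r*dt) * [p*0.010000 + (1-p)*0.450897] = 0.254895
  V(0,0) = exp(-r*dt) * [p*0.005556 + (1-p)*0.254895] = 0.144051

Answer: Price = V(0,0) = 0.1441


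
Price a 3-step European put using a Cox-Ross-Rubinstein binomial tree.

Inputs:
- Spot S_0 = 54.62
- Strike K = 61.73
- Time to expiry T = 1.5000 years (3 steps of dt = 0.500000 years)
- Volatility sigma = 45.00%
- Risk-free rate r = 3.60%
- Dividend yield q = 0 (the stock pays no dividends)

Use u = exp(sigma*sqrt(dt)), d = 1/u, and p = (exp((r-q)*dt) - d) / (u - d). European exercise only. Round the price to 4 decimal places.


dt = T/N = 0.500000
u = exp(sigma*sqrt(dt)) = 1.374648; d = 1/u = 0.727459
p = (exp((r-q)*dt) - d) / (u - d) = 0.449179
Discount per step: exp(-r*dt) = 0.982161
Stock lattice S(k, i) with i counting down-moves:
  k=0: S(0,0) = 54.6200
  k=1: S(1,0) = 75.0833; S(1,1) = 39.7338
  k=2: S(2,0) = 103.2131; S(2,1) = 54.6200; S(2,2) = 28.9047
  k=3: S(3,0) = 141.8818; S(3,1) = 75.0833; S(3,2) = 39.7338; S(3,3) = 21.0270
Terminal payoffs V(N, i) = max(K - S_T, 0):
  V(3,0) = 0.000000; V(3,1) = 0.000000; V(3,2) = 21.996206; V(3,3) = 40.703029
Backward induction: V(k, i) = exp(-r*dt) * [p * V(k+1, i) + (1-p) * V(k+1, i+1)].
  V(2,0) = exp(-r*dt) * [p*0.000000 + (1-p)*0.000000] = 0.000000
  V(2,1) = exp(-r*dt) * [p*0.000000 + (1-p)*21.996206] = 11.899828
  V(2,2) = exp(-r*dt) * [p*21.996206 + (1-p)*40.703029] = 31.724106
  V(1,0) = exp(-r*dt) * [p*0.000000 + (1-p)*11.899828] = 6.437743
  V(1,1) = exp(-r*dt) * [p*11.899828 + (1-p)*31.724106] = 22.412375
  V(0,0) = exp(-r*dt) * [p*6.437743 + (1-p)*22.412375] = 14.965090

Answer: Price = V(0,0) = 14.9651


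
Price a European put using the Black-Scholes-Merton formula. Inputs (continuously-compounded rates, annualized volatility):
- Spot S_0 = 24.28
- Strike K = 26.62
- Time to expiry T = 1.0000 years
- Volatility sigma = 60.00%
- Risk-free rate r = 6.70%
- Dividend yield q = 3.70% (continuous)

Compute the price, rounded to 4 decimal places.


d1 = (ln(S/K) + (r - q + 0.5*sigma^2) * T) / (sigma * sqrt(T)) = 0.19665026
d2 = d1 - sigma * sqrt(T) = -0.40334974
exp(-rT) = 0.93519520; exp(-qT) = 0.96367614
P = K * exp(-rT) * N(-d2) - S_0 * exp(-qT) * N(-d1)
N(-d1) = 0.42205062; N(-d2) = 0.65665452
P = 26.6200 * 0.93519520 * 0.65665452 - 24.2800 * 0.96367614 * 0.42205062 = 6.4722

Answer: Price = 6.4722


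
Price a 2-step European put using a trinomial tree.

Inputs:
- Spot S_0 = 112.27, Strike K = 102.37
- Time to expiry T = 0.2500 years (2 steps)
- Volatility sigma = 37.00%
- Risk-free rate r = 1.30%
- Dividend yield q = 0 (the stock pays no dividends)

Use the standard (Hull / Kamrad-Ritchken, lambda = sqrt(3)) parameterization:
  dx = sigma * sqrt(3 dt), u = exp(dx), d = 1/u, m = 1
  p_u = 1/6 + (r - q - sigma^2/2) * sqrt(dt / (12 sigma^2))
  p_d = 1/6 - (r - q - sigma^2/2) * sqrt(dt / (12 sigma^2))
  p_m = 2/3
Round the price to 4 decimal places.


Answer: Price = V(0,0) = 4.1338

Derivation:
dt = T/N = 0.125000; dx = sigma*sqrt(3*dt) = 0.226578
u = exp(dx) = 1.254300; d = 1/u = 0.797257
p_u = 0.151371, p_m = 0.666667, p_d = 0.181962
Discount per step: exp(-r*dt) = 0.998376
Stock lattice S(k, j) with j the centered position index:
  k=0: S(0,+0) = 112.2700
  k=1: S(1,-1) = 89.5081; S(1,+0) = 112.2700; S(1,+1) = 140.8203
  k=2: S(2,-2) = 71.3610; S(2,-1) = 89.5081; S(2,+0) = 112.2700; S(2,+1) = 140.8203; S(2,+2) = 176.6309
Terminal payoffs V(N, j) = max(K - S_T, 0):
  V(2,-2) = 31.009030; V(2,-1) = 12.861922; V(2,+0) = 0.000000; V(2,+1) = 0.000000; V(2,+2) = 0.000000
Backward induction: V(k, j) = exp(-r*dt) * [p_u * V(k+1, j+1) + p_m * V(k+1, j) + p_d * V(k+1, j-1)]
  V(1,-1) = exp(-r*dt) * [p_u*0.000000 + p_m*12.861922 + p_d*31.009030] = 14.194001
  V(1,+0) = exp(-r*dt) * [p_u*0.000000 + p_m*0.000000 + p_d*12.861922] = 2.336583
  V(1,+1) = exp(-r*dt) * [p_u*0.000000 + p_m*0.000000 + p_d*0.000000] = 0.000000
  V(0,+0) = exp(-r*dt) * [p_u*0.000000 + p_m*2.336583 + p_d*14.194001] = 4.133771


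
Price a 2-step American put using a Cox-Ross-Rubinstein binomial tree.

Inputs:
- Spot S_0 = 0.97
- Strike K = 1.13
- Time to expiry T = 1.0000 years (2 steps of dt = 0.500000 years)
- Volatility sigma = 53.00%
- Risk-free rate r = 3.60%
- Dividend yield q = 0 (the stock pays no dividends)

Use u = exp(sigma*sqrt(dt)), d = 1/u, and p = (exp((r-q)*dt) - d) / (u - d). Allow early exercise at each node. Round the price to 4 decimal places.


dt = T/N = 0.500000
u = exp(sigma*sqrt(dt)) = 1.454652; d = 1/u = 0.687450
p = (exp((r-q)*dt) - d) / (u - d) = 0.431064
Discount per step: exp(-r*dt) = 0.982161
Stock lattice S(k, i) with i counting down-moves:
  k=0: S(0,0) = 0.9700
  k=1: S(1,0) = 1.4110; S(1,1) = 0.6668
  k=2: S(2,0) = 2.0525; S(2,1) = 0.9700; S(2,2) = 0.4584
Terminal payoffs V(N, i) = max(K - S_T, 0):
  V(2,0) = 0.000000; V(2,1) = 0.160000; V(2,2) = 0.671591
Backward induction: V(k, i) = exp(-r*dt) * [p * V(k+1, i) + (1-p) * V(k+1, i+1)]; then take max(V_cont, immediate exercise) for American.
  V(1,0) = exp(-r*dt) * [p*0.000000 + (1-p)*0.160000] = 0.089406; exercise = 0.000000; V(1,0) = max -> 0.089406
  V(1,1) = exp(-r*dt) * [p*0.160000 + (1-p)*0.671591] = 0.443016; exercise = 0.463174; V(1,1) = max -> 0.463174
  V(0,0) = exp(-r*dt) * [p*0.089406 + (1-p)*0.463174] = 0.296668; exercise = 0.160000; V(0,0) = max -> 0.296668

Answer: Price = V(0,0) = 0.2967


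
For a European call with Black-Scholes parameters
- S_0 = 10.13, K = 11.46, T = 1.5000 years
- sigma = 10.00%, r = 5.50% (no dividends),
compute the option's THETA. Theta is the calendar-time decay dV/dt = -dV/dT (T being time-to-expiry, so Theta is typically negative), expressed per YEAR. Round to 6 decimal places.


Answer: Theta = -0.360063

Derivation:
d1 = -0.2723946334; d2 = -0.3948691205
phi(d1) = 0.3844129355; exp(-qT) = 1.0000000000; exp(-rT) = 0.9208114379
Theta = -S*exp(-qT)*phi(d1)*sigma/(2*sqrt(T)) - r*K*exp(-rT)*N(d2) + q*S*exp(-qT)*N(d1)
N(d1) = 0.3926592993; N(d2) = 0.3464697401; sqrt(T) = 1.2247448714
Term 1 = -10.1300 * 1.0000000000 * 0.3844129355 * 0.1000 / (2 * 1.2247448714) = -0.1589760908
Term 2 = -0.0550 * 11.4600 * 0.9208114379 * 0.3464697401 = -0.2010866887
Term 3 = 0 (no dividend yield, q = 0)
Theta = -0.1589760908 + (-0.2010866887) + (0.0000000000) = -0.360063


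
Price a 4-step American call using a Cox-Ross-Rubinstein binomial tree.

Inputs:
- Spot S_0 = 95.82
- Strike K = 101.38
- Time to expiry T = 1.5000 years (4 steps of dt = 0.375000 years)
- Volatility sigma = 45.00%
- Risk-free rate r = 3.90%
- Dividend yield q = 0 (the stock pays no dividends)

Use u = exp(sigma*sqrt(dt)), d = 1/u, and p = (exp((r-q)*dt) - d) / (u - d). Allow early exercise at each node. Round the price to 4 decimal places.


Answer: Price = V(0,0) = 20.5054

Derivation:
dt = T/N = 0.375000
u = exp(sigma*sqrt(dt)) = 1.317278; d = 1/u = 0.759141
p = (exp((r-q)*dt) - d) / (u - d) = 0.457937
Discount per step: exp(-r*dt) = 0.985481
Stock lattice S(k, i) with i counting down-moves:
  k=0: S(0,0) = 95.8200
  k=1: S(1,0) = 126.2216; S(1,1) = 72.7409
  k=2: S(2,0) = 166.2689; S(2,1) = 95.8200; S(2,2) = 55.2206
  k=3: S(3,0) = 219.0224; S(3,1) = 126.2216; S(3,2) = 72.7409; S(3,3) = 41.9202
  k=4: S(4,0) = 288.5135; S(4,1) = 166.2689; S(4,2) = 95.8200; S(4,3) = 55.2206; S(4,4) = 31.8234
Terminal payoffs V(N, i) = max(S_T - K, 0):
  V(4,0) = 187.133482; V(4,1) = 64.888944; V(4,2) = 0.000000; V(4,3) = 0.000000; V(4,4) = 0.000000
Backward induction: V(k, i) = exp(-r*dt) * [p * V(k+1, i) + (1-p) * V(k+1, i+1)]; then take max(V_cont, immediate exercise) for American.
  V(3,0) = exp(-r*dt) * [p*187.133482 + (1-p)*64.888944] = 119.114339; exercise = 117.642446; V(3,0) = max -> 119.114339
  V(3,1) = exp(-r*dt) * [p*64.888944 + (1-p)*0.000000] = 29.283600; exercise = 24.841592; V(3,1) = max -> 29.283600
  V(3,2) = exp(-r*dt) * [p*0.000000 + (1-p)*0.000000] = 0.000000; exercise = 0.000000; V(3,2) = max -> 0.000000
  V(3,3) = exp(-r*dt) * [p*0.000000 + (1-p)*0.000000] = 0.000000; exercise = 0.000000; V(3,3) = max -> 0.000000
  V(2,0) = exp(-r*dt) * [p*119.114339 + (1-p)*29.283600] = 69.397977; exercise = 64.888944; V(2,0) = max -> 69.397977
  V(2,1) = exp(-r*dt) * [p*29.283600 + (1-p)*0.000000] = 13.215337; exercise = 0.000000; V(2,1) = max -> 13.215337
  V(2,2) = exp(-r*dt) * [p*0.000000 + (1-p)*0.000000] = 0.000000; exercise = 0.000000; V(2,2) = max -> 0.000000
  V(1,0) = exp(-r*dt) * [p*69.397977 + (1-p)*13.215337] = 38.378019; exercise = 24.841592; V(1,0) = max -> 38.378019
  V(1,1) = exp(-r*dt) * [p*13.215337 + (1-p)*0.000000] = 5.963923; exercise = 0.000000; V(1,1) = max -> 5.963923
  V(0,0) = exp(-r*dt) * [p*38.378019 + (1-p)*5.963923] = 20.505427; exercise = 0.000000; V(0,0) = max -> 20.505427


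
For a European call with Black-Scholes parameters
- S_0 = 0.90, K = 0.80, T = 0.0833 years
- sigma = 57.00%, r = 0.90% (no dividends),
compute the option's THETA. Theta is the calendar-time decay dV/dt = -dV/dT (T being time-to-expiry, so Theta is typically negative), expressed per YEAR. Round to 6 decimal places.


d1 = 0.8027675144; d2 = 0.6382555999
phi(d1) = 0.2890497749; exp(-qT) = 1.0000000000; exp(-rT) = 0.9992505810
Theta = -S*exp(-qT)*phi(d1)*sigma/(2*sqrt(T)) - r*K*exp(-rT)*N(d2) + q*S*exp(-qT)*N(d1)
N(d1) = 0.7889454391; N(d2) = 0.7383463453; sqrt(T) = 0.2886173938
Term 1 = -0.9000 * 1.0000000000 * 0.2890497749 * 0.5700 / (2 * 0.2886173938) = -0.2568842657
Term 2 = -0.0090 * 0.8000 * 0.9992505810 * 0.7383463453 = -0.0053121097
Term 3 = 0 (no dividend yield, q = 0)
Theta = -0.2568842657 + (-0.0053121097) + (0.0000000000) = -0.262196

Answer: Theta = -0.262196


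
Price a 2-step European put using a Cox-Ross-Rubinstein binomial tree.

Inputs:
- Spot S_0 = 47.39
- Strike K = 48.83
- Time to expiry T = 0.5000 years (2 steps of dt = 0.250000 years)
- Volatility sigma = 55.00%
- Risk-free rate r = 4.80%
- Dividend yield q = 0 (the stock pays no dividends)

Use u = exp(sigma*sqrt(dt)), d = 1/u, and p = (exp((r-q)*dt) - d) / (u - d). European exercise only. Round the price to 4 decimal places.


dt = T/N = 0.250000
u = exp(sigma*sqrt(dt)) = 1.316531; d = 1/u = 0.759572
p = (exp((r-q)*dt) - d) / (u - d) = 0.453355
Discount per step: exp(-r*dt) = 0.988072
Stock lattice S(k, i) with i counting down-moves:
  k=0: S(0,0) = 47.3900
  k=1: S(1,0) = 62.3904; S(1,1) = 35.9961
  k=2: S(2,0) = 82.1389; S(2,1) = 47.3900; S(2,2) = 27.3417
Terminal payoffs V(N, i) = max(K - S_T, 0):
  V(2,0) = 0.000000; V(2,1) = 1.440000; V(2,2) = 21.488348
Backward induction: V(k, i) = exp(-r*dt) * [p * V(k+1, i) + (1-p) * V(k+1, i+1)].
  V(1,0) = exp(-r*dt) * [p*0.000000 + (1-p)*1.440000] = 0.777779
  V(1,1) = exp(-r*dt) * [p*1.440000 + (1-p)*21.488348] = 12.251419
  V(0,0) = exp(-r*dt) * [p*0.777779 + (1-p)*12.251419] = 6.965690

Answer: Price = V(0,0) = 6.9657


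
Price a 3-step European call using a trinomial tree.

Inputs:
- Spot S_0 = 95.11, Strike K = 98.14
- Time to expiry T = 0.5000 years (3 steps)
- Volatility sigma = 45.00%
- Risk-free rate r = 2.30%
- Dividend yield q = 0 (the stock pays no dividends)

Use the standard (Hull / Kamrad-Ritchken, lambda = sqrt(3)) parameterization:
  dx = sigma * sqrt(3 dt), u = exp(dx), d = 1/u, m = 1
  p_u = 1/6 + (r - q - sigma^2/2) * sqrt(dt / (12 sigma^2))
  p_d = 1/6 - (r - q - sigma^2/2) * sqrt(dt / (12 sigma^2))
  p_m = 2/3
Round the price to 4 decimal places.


Answer: Price = V(0,0) = 10.5746

Derivation:
dt = T/N = 0.166667; dx = sigma*sqrt(3*dt) = 0.318198
u = exp(dx) = 1.374648; d = 1/u = 0.727459
p_u = 0.146174, p_m = 0.666667, p_d = 0.187160
Discount per step: exp(-r*dt) = 0.996174
Stock lattice S(k, j) with j the centered position index:
  k=0: S(0,+0) = 95.1100
  k=1: S(1,-1) = 69.1886; S(1,+0) = 95.1100; S(1,+1) = 130.7428
  k=2: S(2,-2) = 50.3318; S(2,-1) = 69.1886; S(2,+0) = 95.1100; S(2,+1) = 130.7428; S(2,+2) = 179.7254
  k=3: S(3,-3) = 36.6143; S(3,-2) = 50.3318; S(3,-1) = 69.1886; S(3,+0) = 95.1100; S(3,+1) = 130.7428; S(3,+2) = 179.7254; S(3,+3) = 247.0593
Terminal payoffs V(N, j) = max(S_T - K, 0):
  V(3,-3) = 0.000000; V(3,-2) = 0.000000; V(3,-1) = 0.000000; V(3,+0) = 0.000000; V(3,+1) = 32.602817; V(3,+2) = 81.585416; V(3,+3) = 148.919271
Backward induction: V(k, j) = exp(-r*dt) * [p_u * V(k+1, j+1) + p_m * V(k+1, j) + p_d * V(k+1, j-1)]
  V(2,-2) = exp(-r*dt) * [p_u*0.000000 + p_m*0.000000 + p_d*0.000000] = 0.000000
  V(2,-1) = exp(-r*dt) * [p_u*0.000000 + p_m*0.000000 + p_d*0.000000] = 0.000000
  V(2,+0) = exp(-r*dt) * [p_u*32.602817 + p_m*0.000000 + p_d*0.000000] = 4.747440
  V(2,+1) = exp(-r*dt) * [p_u*81.585416 + p_m*32.602817 + p_d*0.000000] = 33.532065
  V(2,+2) = exp(-r*dt) * [p_u*148.919271 + p_m*81.585416 + p_d*32.602817] = 81.945558
  V(1,-1) = exp(-r*dt) * [p_u*4.747440 + p_m*0.000000 + p_d*0.000000] = 0.691296
  V(1,+0) = exp(-r*dt) * [p_u*33.532065 + p_m*4.747440 + p_d*0.000000] = 8.035602
  V(1,+1) = exp(-r*dt) * [p_u*81.945558 + p_m*33.532065 + p_d*4.747440] = 35.086764
  V(0,+0) = exp(-r*dt) * [p_u*35.086764 + p_m*8.035602 + p_d*0.691296] = 10.574598


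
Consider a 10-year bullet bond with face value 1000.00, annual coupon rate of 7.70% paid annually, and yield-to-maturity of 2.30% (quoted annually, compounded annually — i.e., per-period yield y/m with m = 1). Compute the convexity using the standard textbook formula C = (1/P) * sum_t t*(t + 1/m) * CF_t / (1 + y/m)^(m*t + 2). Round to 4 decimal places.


Answer: Convexity = 75.0608

Derivation:
Coupon per period c = face * coupon_rate / m = 77.000000
Periods per year m = 1; per-period yield y/m = 0.023000
Number of cashflows N = 10
Cashflows (t years, CF_t, discount factor 1/(1+y/m)^(m*t), PV):
  t = 1.0000: CF_t = 77.000000, DF = 0.977517, PV = 75.268817
  t = 2.0000: CF_t = 77.000000, DF = 0.955540, PV = 73.576556
  t = 3.0000: CF_t = 77.000000, DF = 0.934056, PV = 71.922343
  t = 4.0000: CF_t = 77.000000, DF = 0.913056, PV = 70.305320
  t = 5.0000: CF_t = 77.000000, DF = 0.892528, PV = 68.724653
  t = 6.0000: CF_t = 77.000000, DF = 0.872461, PV = 67.179524
  t = 7.0000: CF_t = 77.000000, DF = 0.852846, PV = 65.669134
  t = 8.0000: CF_t = 77.000000, DF = 0.833671, PV = 64.192702
  t = 9.0000: CF_t = 77.000000, DF = 0.814928, PV = 62.749464
  t = 10.0000: CF_t = 1077.000000, DF = 0.796606, PV = 857.944839
Price P = sum_t PV_t = 1477.533353
Convexity numerator sum_t t*(t + 1/m) * CF_t / (1+y/m)^(m*t + 2):
  t = 1.0000: term = 143.844685
  t = 2.0000: term = 421.831921
  t = 3.0000: term = 824.695838
  t = 4.0000: term = 1343.590482
  t = 5.0000: term = 1970.074020
  t = 6.0000: term = 2696.093478
  t = 7.0000: term = 3513.969994
  t = 8.0000: term = 4416.384576
  t = 9.0000: term = 5396.364340
  t = 10.0000: term = 90178.038366
Convexity = (1/P) * sum = 110904.887702 / 1477.533353 = 75.060835


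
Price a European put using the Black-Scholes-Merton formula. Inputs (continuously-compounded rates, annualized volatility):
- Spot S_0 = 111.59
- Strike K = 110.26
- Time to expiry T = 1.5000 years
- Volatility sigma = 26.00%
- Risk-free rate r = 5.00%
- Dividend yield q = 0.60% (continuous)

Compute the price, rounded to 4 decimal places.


Answer: Price = 9.7147

Derivation:
d1 = (ln(S/K) + (r - q + 0.5*sigma^2) * T) / (sigma * sqrt(T)) = 0.40413512
d2 = d1 - sigma * sqrt(T) = 0.08570145
exp(-rT) = 0.92774349; exp(-qT) = 0.99104038
P = K * exp(-rT) * N(-d2) - S_0 * exp(-qT) * N(-d1)
N(-d1) = 0.34305668; N(-d2) = 0.46585187
P = 110.2600 * 0.92774349 * 0.46585187 - 111.5900 * 0.99104038 * 0.34305668 = 9.7147


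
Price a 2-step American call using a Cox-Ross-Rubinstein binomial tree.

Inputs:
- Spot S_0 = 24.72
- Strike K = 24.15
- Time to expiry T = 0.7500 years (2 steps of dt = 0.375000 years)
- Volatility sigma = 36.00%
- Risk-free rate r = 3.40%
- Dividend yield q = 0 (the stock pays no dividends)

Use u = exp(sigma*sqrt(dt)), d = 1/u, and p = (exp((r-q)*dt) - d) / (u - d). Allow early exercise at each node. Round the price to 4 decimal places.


dt = T/N = 0.375000
u = exp(sigma*sqrt(dt)) = 1.246643; d = 1/u = 0.802154
p = (exp((r-q)*dt) - d) / (u - d) = 0.473977
Discount per step: exp(-r*dt) = 0.987331
Stock lattice S(k, i) with i counting down-moves:
  k=0: S(0,0) = 24.7200
  k=1: S(1,0) = 30.8170; S(1,1) = 19.8293
  k=2: S(2,0) = 38.4178; S(2,1) = 24.7200; S(2,2) = 15.9061
Terminal payoffs V(N, i) = max(S_T - K, 0):
  V(2,0) = 14.267796; V(2,1) = 0.570000; V(2,2) = 0.000000
Backward induction: V(k, i) = exp(-r*dt) * [p * V(k+1, i) + (1-p) * V(k+1, i+1)]; then take max(V_cont, immediate exercise) for American.
  V(1,0) = exp(-r*dt) * [p*14.267796 + (1-p)*0.570000] = 6.972965; exercise = 6.667007; V(1,0) = max -> 6.972965
  V(1,1) = exp(-r*dt) * [p*0.570000 + (1-p)*0.000000] = 0.266744; exercise = 0.000000; V(1,1) = max -> 0.266744
  V(0,0) = exp(-r*dt) * [p*6.972965 + (1-p)*0.266744] = 3.401689; exercise = 0.570000; V(0,0) = max -> 3.401689

Answer: Price = V(0,0) = 3.4017


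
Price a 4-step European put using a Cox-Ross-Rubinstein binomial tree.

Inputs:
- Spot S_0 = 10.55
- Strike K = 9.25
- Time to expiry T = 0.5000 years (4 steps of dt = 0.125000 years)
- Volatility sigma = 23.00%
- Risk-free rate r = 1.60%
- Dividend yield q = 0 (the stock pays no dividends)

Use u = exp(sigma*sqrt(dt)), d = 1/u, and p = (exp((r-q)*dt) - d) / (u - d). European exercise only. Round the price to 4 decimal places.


Answer: Price = V(0,0) = 0.1802

Derivation:
dt = T/N = 0.125000
u = exp(sigma*sqrt(dt)) = 1.084715; d = 1/u = 0.921901
p = (exp((r-q)*dt) - d) / (u - d) = 0.491978
Discount per step: exp(-r*dt) = 0.998002
Stock lattice S(k, i) with i counting down-moves:
  k=0: S(0,0) = 10.5500
  k=1: S(1,0) = 11.4437; S(1,1) = 9.7261
  k=2: S(2,0) = 12.4132; S(2,1) = 10.5500; S(2,2) = 8.9665
  k=3: S(3,0) = 13.4648; S(3,1) = 11.4437; S(3,2) = 9.7261; S(3,3) = 8.2662
  k=4: S(4,0) = 14.6055; S(4,1) = 12.4132; S(4,2) = 10.5500; S(4,3) = 8.9665; S(4,4) = 7.6206
Terminal payoffs V(N, i) = max(K - S_T, 0):
  V(4,0) = 0.000000; V(4,1) = 0.000000; V(4,2) = 0.000000; V(4,3) = 0.283537; V(4,4) = 1.629388
Backward induction: V(k, i) = exp(-r*dt) * [p * V(k+1, i) + (1-p) * V(k+1, i+1)].
  V(3,0) = exp(-r*dt) * [p*0.000000 + (1-p)*0.000000] = 0.000000
  V(3,1) = exp(-r*dt) * [p*0.000000 + (1-p)*0.000000] = 0.000000
  V(3,2) = exp(-r*dt) * [p*0.000000 + (1-p)*0.283537] = 0.143755
  V(3,3) = exp(-r*dt) * [p*0.283537 + (1-p)*1.629388] = 0.965326
  V(2,0) = exp(-r*dt) * [p*0.000000 + (1-p)*0.000000] = 0.000000
  V(2,1) = exp(-r*dt) * [p*0.000000 + (1-p)*0.143755] = 0.072885
  V(2,2) = exp(-r*dt) * [p*0.143755 + (1-p)*0.965326] = 0.560010
  V(1,0) = exp(-r*dt) * [p*0.000000 + (1-p)*0.072885] = 0.036953
  V(1,1) = exp(-r*dt) * [p*0.072885 + (1-p)*0.560010] = 0.319715
  V(0,0) = exp(-r*dt) * [p*0.036953 + (1-p)*0.319715] = 0.180241


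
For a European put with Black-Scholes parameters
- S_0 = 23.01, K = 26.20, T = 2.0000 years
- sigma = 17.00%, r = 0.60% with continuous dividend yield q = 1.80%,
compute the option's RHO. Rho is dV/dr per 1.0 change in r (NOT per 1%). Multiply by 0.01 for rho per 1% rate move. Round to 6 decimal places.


Answer: Rho = -40.197573

Derivation:
d1 = -0.5196424028; d2 = -0.7600587084
phi(d1) = 0.3485572989; exp(-qT) = 0.9646402935; exp(-rT) = 0.9880717129
N(-d2) = 0.7763902535
Rho = -K*T*exp(-rT)*N(-d2) = -26.2000 * 2.0000 * 0.9880717129 * 0.7763902535 = -40.197573


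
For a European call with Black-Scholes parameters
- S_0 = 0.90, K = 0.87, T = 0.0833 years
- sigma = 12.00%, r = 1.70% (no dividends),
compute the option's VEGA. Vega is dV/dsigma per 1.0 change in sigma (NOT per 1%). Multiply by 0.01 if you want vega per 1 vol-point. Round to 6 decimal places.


Answer: Vega = 0.060525

Derivation:
d1 = 1.0370537965; d2 = 1.0024197092
phi(d1) = 0.2330088551; exp(-qT) = 1.0000000000; exp(-rT) = 0.9985849022
Vega = S * exp(-qT) * phi(d1) * sqrt(T) = 0.9000 * 1.0000000000 * 0.2330088551 * 0.2886173938 = 0.060525


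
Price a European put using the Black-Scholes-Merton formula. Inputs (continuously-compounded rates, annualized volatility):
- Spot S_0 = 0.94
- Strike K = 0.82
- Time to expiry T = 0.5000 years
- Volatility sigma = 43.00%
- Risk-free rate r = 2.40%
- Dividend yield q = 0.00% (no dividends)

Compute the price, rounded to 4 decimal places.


d1 = (ln(S/K) + (r - q + 0.5*sigma^2) * T) / (sigma * sqrt(T)) = 0.64067339
d2 = d1 - sigma * sqrt(T) = 0.33661748
exp(-rT) = 0.98807171; exp(-qT) = 1.00000000
P = K * exp(-rT) * N(-d2) - S_0 * exp(-qT) * N(-d1)
N(-d1) = 0.26086745; N(-d2) = 0.36820264
P = 0.8200 * 0.98807171 * 0.36820264 - 0.9400 * 1.00000000 * 0.26086745 = 0.0531

Answer: Price = 0.0531


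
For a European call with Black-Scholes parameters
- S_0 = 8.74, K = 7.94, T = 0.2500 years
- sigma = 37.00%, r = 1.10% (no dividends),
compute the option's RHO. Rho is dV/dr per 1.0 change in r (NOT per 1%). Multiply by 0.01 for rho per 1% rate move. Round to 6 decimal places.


d1 = 0.6262671049; d2 = 0.4412671049
phi(d1) = 0.3279009242; exp(-qT) = 1.0000000000; exp(-rT) = 0.9972537778
N(d2) = 0.6704901812
Rho = K*T*exp(-rT)*N(d2) = 7.9400 * 0.2500 * 0.9972537778 * 0.6704901812 = 1.327268

Answer: Rho = 1.327268


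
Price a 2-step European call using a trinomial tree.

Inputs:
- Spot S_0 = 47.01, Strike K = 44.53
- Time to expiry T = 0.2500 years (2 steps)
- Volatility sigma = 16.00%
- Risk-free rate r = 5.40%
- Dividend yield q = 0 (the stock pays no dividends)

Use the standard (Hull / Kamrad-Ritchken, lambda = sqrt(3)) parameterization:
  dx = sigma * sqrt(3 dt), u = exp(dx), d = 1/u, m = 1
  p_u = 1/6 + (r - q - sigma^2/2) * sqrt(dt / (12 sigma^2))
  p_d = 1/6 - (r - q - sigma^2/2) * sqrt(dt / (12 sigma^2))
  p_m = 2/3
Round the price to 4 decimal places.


dt = T/N = 0.125000; dx = sigma*sqrt(3*dt) = 0.097980
u = exp(dx) = 1.102940; d = 1/u = 0.906667
p_u = 0.192948, p_m = 0.666667, p_d = 0.140386
Discount per step: exp(-r*dt) = 0.993273
Stock lattice S(k, j) with j the centered position index:
  k=0: S(0,+0) = 47.0100
  k=1: S(1,-1) = 42.6224; S(1,+0) = 47.0100; S(1,+1) = 51.8492
  k=2: S(2,-2) = 38.6444; S(2,-1) = 42.6224; S(2,+0) = 47.0100; S(2,+1) = 51.8492; S(2,+2) = 57.1866
Terminal payoffs V(N, j) = max(S_T - K, 0):
  V(2,-2) = 0.000000; V(2,-1) = 0.000000; V(2,+0) = 2.480000; V(2,+1) = 7.319222; V(2,+2) = 12.656595
Backward induction: V(k, j) = exp(-r*dt) * [p_u * V(k+1, j+1) + p_m * V(k+1, j) + p_d * V(k+1, j-1)]
  V(1,-1) = exp(-r*dt) * [p_u*2.480000 + p_m*0.000000 + p_d*0.000000] = 0.475291
  V(1,+0) = exp(-r*dt) * [p_u*7.319222 + p_m*2.480000 + p_d*0.000000] = 3.044937
  V(1,+1) = exp(-r*dt) * [p_u*12.656595 + p_m*7.319222 + p_d*2.480000] = 7.618102
  V(0,+0) = exp(-r*dt) * [p_u*7.618102 + p_m*3.044937 + p_d*0.475291] = 3.542584

Answer: Price = V(0,0) = 3.5426


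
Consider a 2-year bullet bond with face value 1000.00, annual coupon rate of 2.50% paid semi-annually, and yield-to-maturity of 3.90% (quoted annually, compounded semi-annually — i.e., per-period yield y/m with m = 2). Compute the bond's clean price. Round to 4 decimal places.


Answer: Price = 973.3135

Derivation:
Coupon per period c = face * coupon_rate / m = 12.500000
Periods per year m = 2; per-period yield y/m = 0.019500
Number of cashflows N = 4
Cashflows (t years, CF_t, discount factor 1/(1+y/m)^(m*t), PV):
  t = 0.5000: CF_t = 12.500000, DF = 0.980873, PV = 12.260912
  t = 1.0000: CF_t = 12.500000, DF = 0.962112, PV = 12.026397
  t = 1.5000: CF_t = 12.500000, DF = 0.943709, PV = 11.796368
  t = 2.0000: CF_t = 1012.500000, DF = 0.925659, PV = 937.229849
Price P = sum_t PV_t = 973.313527


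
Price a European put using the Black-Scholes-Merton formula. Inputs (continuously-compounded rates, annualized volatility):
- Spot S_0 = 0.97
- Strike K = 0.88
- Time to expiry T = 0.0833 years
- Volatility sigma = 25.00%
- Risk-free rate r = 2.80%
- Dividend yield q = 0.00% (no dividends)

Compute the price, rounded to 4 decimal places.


d1 = (ln(S/K) + (r - q + 0.5*sigma^2) * T) / (sigma * sqrt(T)) = 1.41792825
d2 = d1 - sigma * sqrt(T) = 1.34577390
exp(-rT) = 0.99767032; exp(-qT) = 1.00000000
P = K * exp(-rT) * N(-d2) - S_0 * exp(-qT) * N(-d1)
N(-d1) = 0.07810586; N(-d2) = 0.08918772
P = 0.8800 * 0.99767032 * 0.08918772 - 0.9700 * 1.00000000 * 0.07810586 = 0.0025

Answer: Price = 0.0025


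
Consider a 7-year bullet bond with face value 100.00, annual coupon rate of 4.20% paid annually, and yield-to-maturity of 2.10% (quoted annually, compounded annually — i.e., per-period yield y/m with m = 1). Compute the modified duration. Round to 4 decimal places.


Answer: Modified duration = 6.1359

Derivation:
Coupon per period c = face * coupon_rate / m = 4.200000
Periods per year m = 1; per-period yield y/m = 0.021000
Number of cashflows N = 7
Cashflows (t years, CF_t, discount factor 1/(1+y/m)^(m*t), PV):
  t = 1.0000: CF_t = 4.200000, DF = 0.979432, PV = 4.113614
  t = 2.0000: CF_t = 4.200000, DF = 0.959287, PV = 4.029005
  t = 3.0000: CF_t = 4.200000, DF = 0.939556, PV = 3.946136
  t = 4.0000: CF_t = 4.200000, DF = 0.920231, PV = 3.864972
  t = 5.0000: CF_t = 4.200000, DF = 0.901304, PV = 3.785477
  t = 6.0000: CF_t = 4.200000, DF = 0.882766, PV = 3.707617
  t = 7.0000: CF_t = 104.200000, DF = 0.864609, PV = 90.092269
Price P = sum_t PV_t = 113.539089
First compute Macaulay numerator sum_t t * PV_t:
  t * PV_t at t = 1.0000: 4.113614
  t * PV_t at t = 2.0000: 8.058010
  t * PV_t at t = 3.0000: 11.838408
  t * PV_t at t = 4.0000: 15.459887
  t * PV_t at t = 5.0000: 18.927384
  t * PV_t at t = 6.0000: 22.245701
  t * PV_t at t = 7.0000: 630.645882
Macaulay duration D = 711.288886 / 113.539089 = 6.264705
Modified duration = D / (1 + y/m) = 6.264705 / (1 + 0.021000) = 6.135852


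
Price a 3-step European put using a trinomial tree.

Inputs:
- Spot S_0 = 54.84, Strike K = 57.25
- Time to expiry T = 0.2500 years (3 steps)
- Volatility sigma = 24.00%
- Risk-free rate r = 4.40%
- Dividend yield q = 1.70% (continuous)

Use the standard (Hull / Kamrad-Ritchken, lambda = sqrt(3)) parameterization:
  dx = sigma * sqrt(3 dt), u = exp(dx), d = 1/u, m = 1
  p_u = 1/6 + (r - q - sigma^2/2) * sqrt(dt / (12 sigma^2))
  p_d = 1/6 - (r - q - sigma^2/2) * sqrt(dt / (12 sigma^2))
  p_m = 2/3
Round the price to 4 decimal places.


Answer: Price = V(0,0) = 3.8588

Derivation:
dt = T/N = 0.083333; dx = sigma*sqrt(3*dt) = 0.120000
u = exp(dx) = 1.127497; d = 1/u = 0.886920
p_u = 0.166042, p_m = 0.666667, p_d = 0.167292
Discount per step: exp(-r*dt) = 0.996340
Stock lattice S(k, j) with j the centered position index:
  k=0: S(0,+0) = 54.8400
  k=1: S(1,-1) = 48.6387; S(1,+0) = 54.8400; S(1,+1) = 61.8319
  k=2: S(2,-2) = 43.1387; S(2,-1) = 48.6387; S(2,+0) = 54.8400; S(2,+1) = 61.8319; S(2,+2) = 69.7153
  k=3: S(3,-3) = 38.2606; S(3,-2) = 43.1387; S(3,-1) = 48.6387; S(3,+0) = 54.8400; S(3,+1) = 61.8319; S(3,+2) = 69.7153; S(3,+3) = 78.6038
Terminal payoffs V(N, j) = max(K - S_T, 0):
  V(3,-3) = 18.989430; V(3,-2) = 14.111328; V(3,-1) = 8.611283; V(3,+0) = 2.410000; V(3,+1) = 0.000000; V(3,+2) = 0.000000; V(3,+3) = 0.000000
Backward induction: V(k, j) = exp(-r*dt) * [p_u * V(k+1, j+1) + p_m * V(k+1, j) + p_d * V(k+1, j-1)]
  V(2,-2) = exp(-r*dt) * [p_u*8.611283 + p_m*14.111328 + p_d*18.989430] = 13.962866
  V(2,-1) = exp(-r*dt) * [p_u*2.410000 + p_m*8.611283 + p_d*14.111328] = 8.470608
  V(2,+0) = exp(-r*dt) * [p_u*0.000000 + p_m*2.410000 + p_d*8.611283] = 3.036110
  V(2,+1) = exp(-r*dt) * [p_u*0.000000 + p_m*0.000000 + p_d*2.410000] = 0.401697
  V(2,+2) = exp(-r*dt) * [p_u*0.000000 + p_m*0.000000 + p_d*0.000000] = 0.000000
  V(1,-1) = exp(-r*dt) * [p_u*3.036110 + p_m*8.470608 + p_d*13.962866] = 8.456001
  V(1,+0) = exp(-r*dt) * [p_u*0.401697 + p_m*3.036110 + p_d*8.470608] = 3.494995
  V(1,+1) = exp(-r*dt) * [p_u*0.000000 + p_m*0.401697 + p_d*3.036110] = 0.772875
  V(0,+0) = exp(-r*dt) * [p_u*0.772875 + p_m*3.494995 + p_d*8.456001] = 3.858770
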